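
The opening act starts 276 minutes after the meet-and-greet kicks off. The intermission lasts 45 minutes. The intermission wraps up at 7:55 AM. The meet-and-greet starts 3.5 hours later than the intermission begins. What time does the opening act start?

The intermission starts at 7:55 AM − 45 min = 7:10 AM.
The meet-and-greet starts at 7:10 AM + 210 min = 10:40 AM.
The opening act starts at 10:40 AM + 276 min = 3:16 PM.

3:16 PM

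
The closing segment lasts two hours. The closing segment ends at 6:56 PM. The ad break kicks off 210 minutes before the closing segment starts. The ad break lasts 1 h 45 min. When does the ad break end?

3:11 PM

The closing segment starts at 6:56 PM − 120 min = 4:56 PM.
The ad break starts at 4:56 PM − 210 min = 1:26 PM.
The ad break ends at 1:26 PM + 105 min = 3:11 PM.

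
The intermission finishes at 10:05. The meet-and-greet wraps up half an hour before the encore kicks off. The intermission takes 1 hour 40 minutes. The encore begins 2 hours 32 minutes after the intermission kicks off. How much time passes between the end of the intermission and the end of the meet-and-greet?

22 minutes

The intermission starts at 10:05 − 100 min = 08:25.
The encore starts at 08:25 + 152 min = 10:57.
The meet-and-greet ends at 10:57 − 30 min = 10:27.
From 10:05 to 10:27 is 22 minutes.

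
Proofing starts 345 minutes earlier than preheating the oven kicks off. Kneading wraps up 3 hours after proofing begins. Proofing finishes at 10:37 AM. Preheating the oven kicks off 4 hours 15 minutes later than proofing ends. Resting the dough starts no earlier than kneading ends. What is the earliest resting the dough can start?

12:07 PM

Preheating the oven starts at 10:37 AM + 255 min = 2:52 PM.
Proofing starts at 2:52 PM − 345 min = 9:07 AM.
Kneading ends at 9:07 AM + 180 min = 12:07 PM.
Resting the dough is bounded by kneading, so the earliest it can start is 12:07 PM.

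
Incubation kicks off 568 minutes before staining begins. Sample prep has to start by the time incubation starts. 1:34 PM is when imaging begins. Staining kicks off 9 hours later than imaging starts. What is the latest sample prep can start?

1:06 PM

Staining starts at 1:34 PM + 540 min = 10:34 PM.
Incubation starts at 10:34 PM − 568 min = 1:06 PM.
Sample prep is bounded by incubation, so the latest it can start is 1:06 PM.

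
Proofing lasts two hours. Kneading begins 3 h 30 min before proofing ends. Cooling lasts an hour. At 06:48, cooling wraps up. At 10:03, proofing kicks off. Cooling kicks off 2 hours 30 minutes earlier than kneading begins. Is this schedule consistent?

Proofing ends at 10:03 + 120 min = 12:03.
Kneading starts at 12:03 − 210 min = 08:33.
Cooling starts at 08:33 − 150 min = 06:03.
Cooling ends at 06:03 + 60 min = 07:03.
But cooling is also said to end at 06:48 — a 15-minute conflict.

No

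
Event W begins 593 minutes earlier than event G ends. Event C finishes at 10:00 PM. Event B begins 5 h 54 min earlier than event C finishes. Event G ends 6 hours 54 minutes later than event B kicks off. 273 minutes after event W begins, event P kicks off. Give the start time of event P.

Event B starts at 10:00 PM − 354 min = 4:06 PM.
Event G ends at 4:06 PM + 414 min = 11:00 PM.
Event W starts at 11:00 PM − 593 min = 1:07 PM.
Event P starts at 1:07 PM + 273 min = 5:40 PM.

5:40 PM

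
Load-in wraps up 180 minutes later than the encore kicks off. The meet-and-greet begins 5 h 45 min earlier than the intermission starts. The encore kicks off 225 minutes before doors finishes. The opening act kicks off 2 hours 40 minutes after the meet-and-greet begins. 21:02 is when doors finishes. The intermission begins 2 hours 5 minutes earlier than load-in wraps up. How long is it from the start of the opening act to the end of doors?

5 hours 55 minutes

The encore starts at 21:02 − 225 min = 17:17.
Load-in ends at 17:17 + 180 min = 20:17.
The intermission starts at 20:17 − 125 min = 18:12.
The meet-and-greet starts at 18:12 − 345 min = 12:27.
The opening act starts at 12:27 + 160 min = 15:07.
From 15:07 to 21:02 is 5 hours 55 minutes.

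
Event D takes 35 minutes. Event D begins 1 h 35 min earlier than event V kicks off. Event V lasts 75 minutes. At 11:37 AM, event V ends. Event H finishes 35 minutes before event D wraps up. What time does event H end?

8:47 AM

Event V starts at 11:37 AM − 75 min = 10:22 AM.
Event D starts at 10:22 AM − 95 min = 8:47 AM.
Event D ends at 8:47 AM + 35 min = 9:22 AM.
Event H ends at 9:22 AM − 35 min = 8:47 AM.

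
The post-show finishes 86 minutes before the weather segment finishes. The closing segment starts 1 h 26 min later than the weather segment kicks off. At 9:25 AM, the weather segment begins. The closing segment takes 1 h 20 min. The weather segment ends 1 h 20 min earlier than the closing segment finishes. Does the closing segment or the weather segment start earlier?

the weather segment

The closing segment starts at 9:25 AM + 86 min = 10:51 AM.
The closing segment starts at 10:51 AM and the weather segment starts at 9:25 AM, so the weather segment is first.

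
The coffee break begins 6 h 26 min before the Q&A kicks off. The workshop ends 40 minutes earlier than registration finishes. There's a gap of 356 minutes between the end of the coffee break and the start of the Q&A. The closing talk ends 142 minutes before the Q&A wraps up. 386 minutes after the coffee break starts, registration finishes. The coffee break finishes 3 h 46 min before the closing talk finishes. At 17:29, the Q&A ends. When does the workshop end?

16:37

The closing talk ends at 17:29 − 142 min = 15:07.
The coffee break ends at 15:07 − 226 min = 11:21.
The Q&A starts at 11:21 + 356 min = 17:17.
The coffee break starts at 17:17 − 386 min = 10:51.
Registration ends at 10:51 + 386 min = 17:17.
The workshop ends at 17:17 − 40 min = 16:37.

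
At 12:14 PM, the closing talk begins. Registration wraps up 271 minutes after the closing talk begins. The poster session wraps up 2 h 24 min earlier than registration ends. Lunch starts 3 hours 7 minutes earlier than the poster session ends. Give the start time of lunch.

11:14 AM

Registration ends at 12:14 PM + 271 min = 4:45 PM.
The poster session ends at 4:45 PM − 144 min = 2:21 PM.
Lunch starts at 2:21 PM − 187 min = 11:14 AM.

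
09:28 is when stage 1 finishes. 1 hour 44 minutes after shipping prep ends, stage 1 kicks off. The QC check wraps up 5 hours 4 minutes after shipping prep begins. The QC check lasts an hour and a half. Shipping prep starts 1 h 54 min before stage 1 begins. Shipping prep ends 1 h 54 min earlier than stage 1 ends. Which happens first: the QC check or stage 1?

stage 1

Shipping prep ends at 09:28 − 114 min = 07:34.
Stage 1 starts at 07:34 + 104 min = 09:18.
Shipping prep starts at 09:18 − 114 min = 07:24.
The QC check ends at 07:24 + 304 min = 12:28.
The QC check starts at 12:28 − 90 min = 10:58.
The QC check starts at 10:58 and stage 1 starts at 09:18, so stage 1 is first.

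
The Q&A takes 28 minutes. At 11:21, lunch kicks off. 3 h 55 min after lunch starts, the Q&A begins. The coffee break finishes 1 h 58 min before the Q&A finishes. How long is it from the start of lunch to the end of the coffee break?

2 h 25 min

The Q&A starts at 11:21 + 235 min = 15:16.
The Q&A ends at 15:16 + 28 min = 15:44.
The coffee break ends at 15:44 − 118 min = 13:46.
From 11:21 to 13:46 is 2 h 25 min.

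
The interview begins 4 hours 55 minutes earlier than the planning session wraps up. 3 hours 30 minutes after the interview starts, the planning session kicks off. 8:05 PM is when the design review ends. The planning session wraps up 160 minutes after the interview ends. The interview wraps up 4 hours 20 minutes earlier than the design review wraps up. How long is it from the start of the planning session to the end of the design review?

The interview ends at 8:05 PM − 260 min = 3:45 PM.
The planning session ends at 3:45 PM + 160 min = 6:25 PM.
The interview starts at 6:25 PM − 295 min = 1:30 PM.
The planning session starts at 1:30 PM + 210 min = 5:00 PM.
From 5:00 PM to 8:05 PM is 3 hours 5 minutes.

3 hours 5 minutes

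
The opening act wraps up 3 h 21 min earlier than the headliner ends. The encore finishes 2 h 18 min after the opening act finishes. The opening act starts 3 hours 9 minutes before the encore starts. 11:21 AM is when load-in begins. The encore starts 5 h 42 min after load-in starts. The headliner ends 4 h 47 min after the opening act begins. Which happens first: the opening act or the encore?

the opening act

The encore starts at 11:21 AM + 342 min = 5:03 PM.
The opening act starts at 5:03 PM − 189 min = 1:54 PM.
The opening act starts at 1:54 PM and the encore starts at 5:03 PM, so the opening act is first.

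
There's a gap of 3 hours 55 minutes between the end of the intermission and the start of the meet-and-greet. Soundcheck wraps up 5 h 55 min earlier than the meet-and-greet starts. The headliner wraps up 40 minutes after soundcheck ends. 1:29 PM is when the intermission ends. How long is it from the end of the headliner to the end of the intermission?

The meet-and-greet starts at 1:29 PM + 235 min = 5:24 PM.
Soundcheck ends at 5:24 PM − 355 min = 11:29 AM.
The headliner ends at 11:29 AM + 40 min = 12:09 PM.
From 12:09 PM to 1:29 PM is 1 hour 20 minutes.

1 hour 20 minutes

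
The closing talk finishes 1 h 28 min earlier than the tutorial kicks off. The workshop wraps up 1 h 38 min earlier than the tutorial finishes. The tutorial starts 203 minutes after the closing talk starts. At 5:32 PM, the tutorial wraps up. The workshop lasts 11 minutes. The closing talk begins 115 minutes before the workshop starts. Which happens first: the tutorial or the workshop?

the workshop

The workshop ends at 5:32 PM − 98 min = 3:54 PM.
The workshop starts at 3:54 PM − 11 min = 3:43 PM.
The closing talk starts at 3:43 PM − 115 min = 1:48 PM.
The tutorial starts at 1:48 PM + 203 min = 5:11 PM.
The tutorial starts at 5:11 PM and the workshop starts at 3:43 PM, so the workshop is first.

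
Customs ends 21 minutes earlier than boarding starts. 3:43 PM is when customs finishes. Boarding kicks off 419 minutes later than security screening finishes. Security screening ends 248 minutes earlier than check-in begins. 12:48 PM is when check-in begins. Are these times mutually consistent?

Security screening ends at 12:48 PM − 248 min = 8:40 AM.
Boarding starts at 8:40 AM + 419 min = 3:39 PM.
Customs ends at 3:39 PM − 21 min = 3:18 PM.
But customs is also said to end at 3:43 PM — a 25-minute conflict.

No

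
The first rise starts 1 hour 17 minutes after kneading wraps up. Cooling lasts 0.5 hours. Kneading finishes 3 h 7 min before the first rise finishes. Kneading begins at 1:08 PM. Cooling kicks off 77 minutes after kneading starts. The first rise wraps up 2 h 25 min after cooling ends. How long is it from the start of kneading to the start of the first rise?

142 minutes

Cooling starts at 1:08 PM + 77 min = 2:25 PM.
Cooling ends at 2:25 PM + 30 min = 2:55 PM.
The first rise ends at 2:55 PM + 145 min = 5:20 PM.
Kneading ends at 5:20 PM − 187 min = 2:13 PM.
The first rise starts at 2:13 PM + 77 min = 3:30 PM.
From 1:08 PM to 3:30 PM is 142 minutes.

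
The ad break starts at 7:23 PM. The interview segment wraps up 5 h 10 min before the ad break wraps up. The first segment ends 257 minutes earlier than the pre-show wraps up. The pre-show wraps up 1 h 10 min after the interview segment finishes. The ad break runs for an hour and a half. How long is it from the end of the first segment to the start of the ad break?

407 minutes

The ad break ends at 7:23 PM + 90 min = 8:53 PM.
The interview segment ends at 8:53 PM − 310 min = 3:43 PM.
The pre-show ends at 3:43 PM + 70 min = 4:53 PM.
The first segment ends at 4:53 PM − 257 min = 12:36 PM.
From 12:36 PM to 7:23 PM is 407 minutes.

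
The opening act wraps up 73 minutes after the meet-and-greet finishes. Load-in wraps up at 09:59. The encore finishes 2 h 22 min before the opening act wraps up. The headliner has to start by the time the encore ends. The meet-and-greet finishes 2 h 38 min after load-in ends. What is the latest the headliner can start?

The meet-and-greet ends at 09:59 + 158 min = 12:37.
The opening act ends at 12:37 + 73 min = 13:50.
The encore ends at 13:50 − 142 min = 11:28.
The headliner is bounded by the encore, so the latest it can start is 11:28.

11:28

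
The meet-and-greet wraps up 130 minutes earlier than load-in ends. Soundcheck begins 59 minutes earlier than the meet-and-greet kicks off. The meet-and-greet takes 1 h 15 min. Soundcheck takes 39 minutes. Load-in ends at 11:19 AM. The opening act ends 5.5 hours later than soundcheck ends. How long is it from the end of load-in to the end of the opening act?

1 h 45 min

The meet-and-greet ends at 11:19 AM − 130 min = 9:09 AM.
The meet-and-greet starts at 9:09 AM − 75 min = 7:54 AM.
Soundcheck starts at 7:54 AM − 59 min = 6:55 AM.
Soundcheck ends at 6:55 AM + 39 min = 7:34 AM.
The opening act ends at 7:34 AM + 330 min = 1:04 PM.
From 11:19 AM to 1:04 PM is 1 h 45 min.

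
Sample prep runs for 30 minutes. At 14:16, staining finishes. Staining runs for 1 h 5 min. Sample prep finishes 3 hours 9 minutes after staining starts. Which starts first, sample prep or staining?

staining

Staining starts at 14:16 − 65 min = 13:11.
Sample prep ends at 13:11 + 189 min = 16:20.
Sample prep starts at 16:20 − 30 min = 15:50.
Sample prep starts at 15:50 and staining starts at 13:11, so staining is first.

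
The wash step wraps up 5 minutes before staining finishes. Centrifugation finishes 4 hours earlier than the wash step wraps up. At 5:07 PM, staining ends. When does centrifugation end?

The wash step ends at 5:07 PM − 5 min = 5:02 PM.
Centrifugation ends at 5:02 PM − 240 min = 1:02 PM.

1:02 PM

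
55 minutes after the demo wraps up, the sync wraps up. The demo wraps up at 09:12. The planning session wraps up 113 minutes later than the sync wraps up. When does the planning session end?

12:00

The sync ends at 09:12 + 55 min = 10:07.
The planning session ends at 10:07 + 113 min = 12:00.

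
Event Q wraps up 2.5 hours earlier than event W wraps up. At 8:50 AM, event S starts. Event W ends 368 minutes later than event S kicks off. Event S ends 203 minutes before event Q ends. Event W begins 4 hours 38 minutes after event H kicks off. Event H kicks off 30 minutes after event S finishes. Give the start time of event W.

Event W ends at 8:50 AM + 368 min = 2:58 PM.
Event Q ends at 2:58 PM − 150 min = 12:28 PM.
Event S ends at 12:28 PM − 203 min = 9:05 AM.
Event H starts at 9:05 AM + 30 min = 9:35 AM.
Event W starts at 9:35 AM + 278 min = 2:13 PM.

2:13 PM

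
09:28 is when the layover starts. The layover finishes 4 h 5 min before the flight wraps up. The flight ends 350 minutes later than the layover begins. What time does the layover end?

The flight ends at 09:28 + 350 min = 15:18.
The layover ends at 15:18 − 245 min = 11:13.

11:13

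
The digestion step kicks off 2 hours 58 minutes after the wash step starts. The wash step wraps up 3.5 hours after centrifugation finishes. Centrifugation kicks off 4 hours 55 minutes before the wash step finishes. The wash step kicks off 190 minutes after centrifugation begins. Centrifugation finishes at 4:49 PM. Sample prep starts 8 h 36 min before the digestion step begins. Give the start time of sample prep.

The wash step ends at 4:49 PM + 210 min = 8:19 PM.
Centrifugation starts at 8:19 PM − 295 min = 3:24 PM.
The wash step starts at 3:24 PM + 190 min = 6:34 PM.
The digestion step starts at 6:34 PM + 178 min = 9:32 PM.
Sample prep starts at 9:32 PM − 516 min = 12:56 PM.

12:56 PM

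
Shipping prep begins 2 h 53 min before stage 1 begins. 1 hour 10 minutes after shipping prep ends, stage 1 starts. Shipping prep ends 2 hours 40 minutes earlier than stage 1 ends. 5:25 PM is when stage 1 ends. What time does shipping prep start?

Shipping prep ends at 5:25 PM − 160 min = 2:45 PM.
Stage 1 starts at 2:45 PM + 70 min = 3:55 PM.
Shipping prep starts at 3:55 PM − 173 min = 1:02 PM.

1:02 PM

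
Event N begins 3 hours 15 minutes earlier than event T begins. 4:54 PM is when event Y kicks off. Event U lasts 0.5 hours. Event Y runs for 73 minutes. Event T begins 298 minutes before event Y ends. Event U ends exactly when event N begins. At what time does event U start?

9:24 AM

Event Y ends at 4:54 PM + 73 min = 6:07 PM.
Event T starts at 6:07 PM − 298 min = 1:09 PM.
Event N starts at 1:09 PM − 195 min = 9:54 AM.
So event U ends at 9:54 AM.
Event U starts at 9:54 AM − 30 min = 9:24 AM.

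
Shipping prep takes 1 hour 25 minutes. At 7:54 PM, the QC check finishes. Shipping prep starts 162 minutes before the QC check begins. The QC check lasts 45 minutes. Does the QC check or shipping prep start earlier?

shipping prep

The QC check starts at 7:54 PM − 45 min = 7:09 PM.
Shipping prep starts at 7:09 PM − 162 min = 4:27 PM.
The QC check starts at 7:09 PM and shipping prep starts at 4:27 PM, so shipping prep is first.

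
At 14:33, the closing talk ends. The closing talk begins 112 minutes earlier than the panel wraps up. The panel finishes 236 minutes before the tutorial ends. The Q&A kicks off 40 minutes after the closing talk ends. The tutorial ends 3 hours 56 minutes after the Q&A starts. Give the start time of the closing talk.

13:21

The Q&A starts at 14:33 + 40 min = 15:13.
The tutorial ends at 15:13 + 236 min = 19:09.
The panel ends at 19:09 − 236 min = 15:13.
The closing talk starts at 15:13 − 112 min = 13:21.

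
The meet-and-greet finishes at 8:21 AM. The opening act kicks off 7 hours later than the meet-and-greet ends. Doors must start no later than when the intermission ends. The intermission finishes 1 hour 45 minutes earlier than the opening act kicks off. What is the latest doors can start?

The opening act starts at 8:21 AM + 420 min = 3:21 PM.
The intermission ends at 3:21 PM − 105 min = 1:36 PM.
Doors is bounded by the intermission, so the latest it can start is 1:36 PM.

1:36 PM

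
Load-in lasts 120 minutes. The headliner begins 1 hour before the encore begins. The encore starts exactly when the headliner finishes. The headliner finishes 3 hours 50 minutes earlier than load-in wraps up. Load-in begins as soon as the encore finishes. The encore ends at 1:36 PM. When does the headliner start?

10:46 AM

Load-in starts at 1:36 PM.
Load-in ends at 1:36 PM + 120 min = 3:36 PM.
The headliner ends at 3:36 PM − 230 min = 11:46 AM.
So the encore starts at 11:46 AM.
The headliner starts at 11:46 AM − 60 min = 10:46 AM.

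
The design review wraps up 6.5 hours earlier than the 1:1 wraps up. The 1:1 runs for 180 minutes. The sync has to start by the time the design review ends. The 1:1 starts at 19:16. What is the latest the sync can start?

The 1:1 ends at 19:16 + 180 min = 22:16.
The design review ends at 22:16 − 390 min = 15:46.
The sync is bounded by the design review, so the latest it can start is 15:46.

15:46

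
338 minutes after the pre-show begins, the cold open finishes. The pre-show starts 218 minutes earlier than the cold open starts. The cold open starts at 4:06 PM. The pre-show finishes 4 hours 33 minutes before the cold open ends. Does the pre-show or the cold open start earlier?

the pre-show

The pre-show starts at 4:06 PM − 218 min = 12:28 PM.
The pre-show starts at 12:28 PM and the cold open starts at 4:06 PM, so the pre-show is first.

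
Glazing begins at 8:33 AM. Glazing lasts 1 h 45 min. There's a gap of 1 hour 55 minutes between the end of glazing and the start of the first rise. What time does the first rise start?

12:13 PM

Glazing ends at 8:33 AM + 105 min = 10:18 AM.
The first rise starts at 10:18 AM + 115 min = 12:13 PM.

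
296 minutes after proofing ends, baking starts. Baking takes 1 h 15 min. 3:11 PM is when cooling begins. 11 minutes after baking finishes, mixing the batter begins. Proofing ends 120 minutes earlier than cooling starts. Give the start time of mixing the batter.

7:33 PM

Proofing ends at 3:11 PM − 120 min = 1:11 PM.
Baking starts at 1:11 PM + 296 min = 6:07 PM.
Baking ends at 6:07 PM + 75 min = 7:22 PM.
Mixing the batter starts at 7:22 PM + 11 min = 7:33 PM.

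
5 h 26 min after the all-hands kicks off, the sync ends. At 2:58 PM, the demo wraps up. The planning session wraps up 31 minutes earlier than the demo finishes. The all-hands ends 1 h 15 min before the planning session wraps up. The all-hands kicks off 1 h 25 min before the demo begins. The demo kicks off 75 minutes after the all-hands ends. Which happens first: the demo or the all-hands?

The planning session ends at 2:58 PM − 31 min = 2:27 PM.
The all-hands ends at 2:27 PM − 75 min = 1:12 PM.
The demo starts at 1:12 PM + 75 min = 2:27 PM.
The all-hands starts at 2:27 PM − 85 min = 1:02 PM.
The demo starts at 2:27 PM and the all-hands starts at 1:02 PM, so the all-hands is first.

the all-hands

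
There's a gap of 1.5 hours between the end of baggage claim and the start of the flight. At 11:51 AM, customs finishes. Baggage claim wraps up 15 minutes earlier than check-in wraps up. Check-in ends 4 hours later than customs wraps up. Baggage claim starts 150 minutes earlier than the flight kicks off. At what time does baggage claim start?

2:36 PM

Check-in ends at 11:51 AM + 240 min = 3:51 PM.
Baggage claim ends at 3:51 PM − 15 min = 3:36 PM.
The flight starts at 3:36 PM + 90 min = 5:06 PM.
Baggage claim starts at 5:06 PM − 150 min = 2:36 PM.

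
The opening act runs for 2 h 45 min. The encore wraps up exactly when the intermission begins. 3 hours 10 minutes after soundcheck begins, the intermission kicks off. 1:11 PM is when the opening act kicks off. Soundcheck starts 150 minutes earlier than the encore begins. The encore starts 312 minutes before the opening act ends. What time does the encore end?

11:24 AM

The opening act ends at 1:11 PM + 165 min = 3:56 PM.
The encore starts at 3:56 PM − 312 min = 10:44 AM.
Soundcheck starts at 10:44 AM − 150 min = 8:14 AM.
The intermission starts at 8:14 AM + 190 min = 11:24 AM.
So the encore ends at 11:24 AM.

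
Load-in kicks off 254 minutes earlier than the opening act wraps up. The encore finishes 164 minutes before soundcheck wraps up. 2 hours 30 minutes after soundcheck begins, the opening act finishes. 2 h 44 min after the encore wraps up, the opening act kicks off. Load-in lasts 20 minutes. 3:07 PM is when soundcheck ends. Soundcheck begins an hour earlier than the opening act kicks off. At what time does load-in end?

The encore ends at 3:07 PM − 164 min = 12:23 PM.
The opening act starts at 12:23 PM + 164 min = 3:07 PM.
Soundcheck starts at 3:07 PM − 60 min = 2:07 PM.
The opening act ends at 2:07 PM + 150 min = 4:37 PM.
Load-in starts at 4:37 PM − 254 min = 12:23 PM.
Load-in ends at 12:23 PM + 20 min = 12:43 PM.

12:43 PM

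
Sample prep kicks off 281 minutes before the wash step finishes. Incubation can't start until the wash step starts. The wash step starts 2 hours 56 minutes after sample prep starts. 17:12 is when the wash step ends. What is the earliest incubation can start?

15:27

Sample prep starts at 17:12 − 281 min = 12:31.
The wash step starts at 12:31 + 176 min = 15:27.
Incubation is bounded by the wash step, so the earliest it can start is 15:27.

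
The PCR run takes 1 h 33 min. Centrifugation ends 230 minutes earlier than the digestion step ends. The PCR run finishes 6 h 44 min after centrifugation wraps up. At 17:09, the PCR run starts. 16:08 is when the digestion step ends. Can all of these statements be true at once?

No

Centrifugation ends at 16:08 − 230 min = 12:18.
The PCR run ends at 12:18 + 404 min = 19:02.
The PCR run starts at 19:02 − 93 min = 17:29.
But the PCR run is also said to start at 17:09 — a 20-minute conflict.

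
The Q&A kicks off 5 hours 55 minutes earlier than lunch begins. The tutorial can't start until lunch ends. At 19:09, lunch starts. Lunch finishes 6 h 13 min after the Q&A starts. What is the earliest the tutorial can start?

The Q&A starts at 19:09 − 355 min = 13:14.
Lunch ends at 13:14 + 373 min = 19:27.
The tutorial is bounded by lunch, so the earliest it can start is 19:27.

19:27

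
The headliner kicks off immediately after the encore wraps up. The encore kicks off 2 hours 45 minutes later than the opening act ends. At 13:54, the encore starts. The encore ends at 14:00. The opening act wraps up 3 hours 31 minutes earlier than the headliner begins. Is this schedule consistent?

The headliner starts at 14:00.
The opening act ends at 14:00 − 211 min = 10:29.
The encore starts at 10:29 + 165 min = 13:14.
But the encore is also said to start at 13:54 — a 40-minute conflict.

No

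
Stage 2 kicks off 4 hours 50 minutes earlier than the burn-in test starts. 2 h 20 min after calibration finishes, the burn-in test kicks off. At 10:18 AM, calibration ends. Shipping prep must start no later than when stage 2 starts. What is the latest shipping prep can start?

The burn-in test starts at 10:18 AM + 140 min = 12:38 PM.
Stage 2 starts at 12:38 PM − 290 min = 7:48 AM.
Shipping prep is bounded by stage 2, so the latest it can start is 7:48 AM.

7:48 AM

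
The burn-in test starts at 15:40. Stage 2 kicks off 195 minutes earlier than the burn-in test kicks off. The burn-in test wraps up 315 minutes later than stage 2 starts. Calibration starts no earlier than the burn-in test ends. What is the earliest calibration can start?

Stage 2 starts at 15:40 − 195 min = 12:25.
The burn-in test ends at 12:25 + 315 min = 17:40.
Calibration is bounded by the burn-in test, so the earliest it can start is 17:40.

17:40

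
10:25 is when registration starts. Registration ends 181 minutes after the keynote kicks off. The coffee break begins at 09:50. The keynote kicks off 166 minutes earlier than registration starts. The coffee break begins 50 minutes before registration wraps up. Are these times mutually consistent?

Yes

The keynote starts at 10:25 − 166 min = 07:39.
Registration ends at 07:39 + 181 min = 10:40.
The coffee break starts at 10:40 − 50 min = 09:50.
That matches the stated 09:50, so the schedule is consistent.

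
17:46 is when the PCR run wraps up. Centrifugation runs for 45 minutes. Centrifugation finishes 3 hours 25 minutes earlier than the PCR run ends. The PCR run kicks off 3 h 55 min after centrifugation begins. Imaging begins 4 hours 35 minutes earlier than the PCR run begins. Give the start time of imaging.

12:56

Centrifugation ends at 17:46 − 205 min = 14:21.
Centrifugation starts at 14:21 − 45 min = 13:36.
The PCR run starts at 13:36 + 235 min = 17:31.
Imaging starts at 17:31 − 275 min = 12:56.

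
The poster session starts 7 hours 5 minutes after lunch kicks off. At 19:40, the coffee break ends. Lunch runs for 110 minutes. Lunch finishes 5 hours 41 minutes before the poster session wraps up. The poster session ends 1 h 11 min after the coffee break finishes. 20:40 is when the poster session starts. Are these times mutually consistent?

The poster session ends at 19:40 + 71 min = 20:51.
Lunch ends at 20:51 − 341 min = 15:10.
Lunch starts at 15:10 − 110 min = 13:20.
The poster session starts at 13:20 + 425 min = 20:25.
But the poster session is also said to start at 20:40 — a 15-minute conflict.

No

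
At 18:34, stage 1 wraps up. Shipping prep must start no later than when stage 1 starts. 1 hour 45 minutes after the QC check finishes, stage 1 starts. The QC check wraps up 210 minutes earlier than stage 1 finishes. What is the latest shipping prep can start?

16:49

The QC check ends at 18:34 − 210 min = 15:04.
Stage 1 starts at 15:04 + 105 min = 16:49.
Shipping prep is bounded by stage 1, so the latest it can start is 16:49.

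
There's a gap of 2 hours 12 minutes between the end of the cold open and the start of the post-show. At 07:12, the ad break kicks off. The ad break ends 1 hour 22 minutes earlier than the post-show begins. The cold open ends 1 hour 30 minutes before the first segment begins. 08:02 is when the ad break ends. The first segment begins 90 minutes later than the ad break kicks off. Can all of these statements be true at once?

Yes

The first segment starts at 07:12 + 90 min = 08:42.
The cold open ends at 08:42 − 90 min = 07:12.
The post-show starts at 07:12 + 132 min = 09:24.
The ad break ends at 09:24 − 82 min = 08:02.
That matches the stated 08:02, so the schedule is consistent.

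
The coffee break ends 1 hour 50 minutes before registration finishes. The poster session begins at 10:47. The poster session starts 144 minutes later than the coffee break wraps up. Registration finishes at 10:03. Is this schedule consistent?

The coffee break ends at 10:03 − 110 min = 08:13.
The poster session starts at 08:13 + 144 min = 10:37.
But the poster session is also said to start at 10:47 — a 10-minute conflict.

No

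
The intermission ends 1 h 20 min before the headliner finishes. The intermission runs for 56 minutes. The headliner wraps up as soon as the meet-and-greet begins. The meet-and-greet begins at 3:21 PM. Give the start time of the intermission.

1:05 PM

The headliner ends at 3:21 PM.
The intermission ends at 3:21 PM − 80 min = 2:01 PM.
The intermission starts at 2:01 PM − 56 min = 1:05 PM.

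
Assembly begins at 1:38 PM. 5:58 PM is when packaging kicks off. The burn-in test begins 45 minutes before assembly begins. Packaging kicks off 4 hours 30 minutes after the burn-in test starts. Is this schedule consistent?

The burn-in test starts at 1:38 PM − 45 min = 12:53 PM.
Packaging starts at 12:53 PM + 270 min = 5:23 PM.
But packaging is also said to start at 5:58 PM — a 35-minute conflict.

No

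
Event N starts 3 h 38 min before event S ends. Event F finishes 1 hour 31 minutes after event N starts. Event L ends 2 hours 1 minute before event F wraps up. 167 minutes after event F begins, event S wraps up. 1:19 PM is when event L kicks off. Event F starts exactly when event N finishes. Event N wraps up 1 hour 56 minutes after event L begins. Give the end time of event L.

1:54 PM

Event N ends at 1:19 PM + 116 min = 3:15 PM.
So event F starts at 3:15 PM.
Event S ends at 3:15 PM + 167 min = 6:02 PM.
Event N starts at 6:02 PM − 218 min = 2:24 PM.
Event F ends at 2:24 PM + 91 min = 3:55 PM.
Event L ends at 3:55 PM − 121 min = 1:54 PM.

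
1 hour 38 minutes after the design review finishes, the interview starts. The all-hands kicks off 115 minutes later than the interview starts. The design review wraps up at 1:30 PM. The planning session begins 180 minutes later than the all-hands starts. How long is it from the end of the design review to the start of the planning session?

The interview starts at 1:30 PM + 98 min = 3:08 PM.
The all-hands starts at 3:08 PM + 115 min = 5:03 PM.
The planning session starts at 5:03 PM + 180 min = 8:03 PM.
From 1:30 PM to 8:03 PM is 393 minutes.

393 minutes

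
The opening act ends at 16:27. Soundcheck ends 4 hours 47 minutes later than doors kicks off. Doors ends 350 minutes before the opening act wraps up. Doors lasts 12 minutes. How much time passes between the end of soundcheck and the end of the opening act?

75 minutes

Doors ends at 16:27 − 350 min = 10:37.
Doors starts at 10:37 − 12 min = 10:25.
Soundcheck ends at 10:25 + 287 min = 15:12.
From 15:12 to 16:27 is 75 minutes.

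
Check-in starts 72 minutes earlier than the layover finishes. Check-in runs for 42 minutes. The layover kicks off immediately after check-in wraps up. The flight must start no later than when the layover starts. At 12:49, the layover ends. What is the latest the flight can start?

12:19

Check-in starts at 12:49 − 72 min = 11:37.
Check-in ends at 11:37 + 42 min = 12:19.
So the layover starts at 12:19.
The flight is bounded by the layover, so the latest it can start is 12:19.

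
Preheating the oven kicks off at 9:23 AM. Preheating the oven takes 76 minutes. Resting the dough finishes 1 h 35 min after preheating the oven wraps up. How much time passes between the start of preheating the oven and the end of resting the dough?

Preheating the oven ends at 9:23 AM + 76 min = 10:39 AM.
Resting the dough ends at 10:39 AM + 95 min = 12:14 PM.
From 9:23 AM to 12:14 PM is 171 minutes.

171 minutes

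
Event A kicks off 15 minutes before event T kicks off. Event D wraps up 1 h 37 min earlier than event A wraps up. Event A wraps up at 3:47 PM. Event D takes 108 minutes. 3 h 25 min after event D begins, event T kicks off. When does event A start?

3:32 PM

Event D ends at 3:47 PM − 97 min = 2:10 PM.
Event D starts at 2:10 PM − 108 min = 12:22 PM.
Event T starts at 12:22 PM + 205 min = 3:47 PM.
Event A starts at 3:47 PM − 15 min = 3:32 PM.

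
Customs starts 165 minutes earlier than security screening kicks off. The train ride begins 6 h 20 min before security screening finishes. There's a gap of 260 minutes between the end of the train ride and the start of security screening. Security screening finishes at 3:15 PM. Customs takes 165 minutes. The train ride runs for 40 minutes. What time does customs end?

The train ride starts at 3:15 PM − 380 min = 8:55 AM.
The train ride ends at 8:55 AM + 40 min = 9:35 AM.
Security screening starts at 9:35 AM + 260 min = 1:55 PM.
Customs starts at 1:55 PM − 165 min = 11:10 AM.
Customs ends at 11:10 AM + 165 min = 1:55 PM.

1:55 PM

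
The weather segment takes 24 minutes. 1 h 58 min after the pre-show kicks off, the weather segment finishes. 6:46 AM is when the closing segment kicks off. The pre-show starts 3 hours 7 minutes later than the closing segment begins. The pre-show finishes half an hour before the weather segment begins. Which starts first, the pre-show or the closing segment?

the closing segment

The pre-show starts at 6:46 AM + 187 min = 9:53 AM.
The pre-show starts at 9:53 AM and the closing segment starts at 6:46 AM, so the closing segment is first.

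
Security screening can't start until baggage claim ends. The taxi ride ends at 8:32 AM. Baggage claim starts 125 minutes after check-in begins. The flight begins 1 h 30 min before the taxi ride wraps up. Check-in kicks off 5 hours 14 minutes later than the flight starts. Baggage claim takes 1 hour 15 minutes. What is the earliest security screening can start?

3:36 PM

The flight starts at 8:32 AM − 90 min = 7:02 AM.
Check-in starts at 7:02 AM + 314 min = 12:16 PM.
Baggage claim starts at 12:16 PM + 125 min = 2:21 PM.
Baggage claim ends at 2:21 PM + 75 min = 3:36 PM.
Security screening is bounded by baggage claim, so the earliest it can start is 3:36 PM.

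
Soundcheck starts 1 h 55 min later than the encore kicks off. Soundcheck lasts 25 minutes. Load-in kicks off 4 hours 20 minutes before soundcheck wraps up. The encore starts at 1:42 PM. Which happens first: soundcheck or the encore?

Soundcheck starts at 1:42 PM + 115 min = 3:37 PM.
Soundcheck starts at 3:37 PM and the encore starts at 1:42 PM, so the encore is first.

the encore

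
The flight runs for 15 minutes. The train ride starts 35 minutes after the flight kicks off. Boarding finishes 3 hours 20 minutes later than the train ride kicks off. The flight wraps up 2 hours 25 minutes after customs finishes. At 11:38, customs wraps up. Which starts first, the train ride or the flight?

The flight ends at 11:38 + 145 min = 14:03.
The flight starts at 14:03 − 15 min = 13:48.
The train ride starts at 13:48 + 35 min = 14:23.
The train ride starts at 14:23 and the flight starts at 13:48, so the flight is first.

the flight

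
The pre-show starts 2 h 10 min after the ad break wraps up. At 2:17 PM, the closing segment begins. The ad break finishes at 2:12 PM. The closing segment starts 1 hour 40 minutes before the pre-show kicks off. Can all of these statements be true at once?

The pre-show starts at 2:12 PM + 130 min = 4:22 PM.
The closing segment starts at 4:22 PM − 100 min = 2:42 PM.
But the closing segment is also said to start at 2:17 PM — a 25-minute conflict.

No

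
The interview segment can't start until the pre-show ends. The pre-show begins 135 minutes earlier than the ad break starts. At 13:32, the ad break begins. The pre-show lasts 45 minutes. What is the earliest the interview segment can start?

12:02

The pre-show starts at 13:32 − 135 min = 11:17.
The pre-show ends at 11:17 + 45 min = 12:02.
The interview segment is bounded by the pre-show, so the earliest it can start is 12:02.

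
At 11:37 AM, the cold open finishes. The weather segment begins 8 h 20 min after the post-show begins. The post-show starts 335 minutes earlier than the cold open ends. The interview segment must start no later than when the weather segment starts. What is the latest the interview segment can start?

The post-show starts at 11:37 AM − 335 min = 6:02 AM.
The weather segment starts at 6:02 AM + 500 min = 2:22 PM.
The interview segment is bounded by the weather segment, so the latest it can start is 2:22 PM.

2:22 PM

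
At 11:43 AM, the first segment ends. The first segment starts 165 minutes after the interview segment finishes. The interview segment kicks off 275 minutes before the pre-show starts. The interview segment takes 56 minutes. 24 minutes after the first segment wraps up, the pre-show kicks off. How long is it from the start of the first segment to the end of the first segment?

The pre-show starts at 11:43 AM + 24 min = 12:07 PM.
The interview segment starts at 12:07 PM − 275 min = 7:32 AM.
The interview segment ends at 7:32 AM + 56 min = 8:28 AM.
The first segment starts at 8:28 AM + 165 min = 11:13 AM.
From 11:13 AM to 11:43 AM is 0.5 hours.

0.5 hours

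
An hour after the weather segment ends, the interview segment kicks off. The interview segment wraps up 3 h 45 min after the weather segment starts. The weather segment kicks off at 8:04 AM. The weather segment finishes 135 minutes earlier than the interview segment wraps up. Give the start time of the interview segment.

10:34 AM

The interview segment ends at 8:04 AM + 225 min = 11:49 AM.
The weather segment ends at 11:49 AM − 135 min = 9:34 AM.
The interview segment starts at 9:34 AM + 60 min = 10:34 AM.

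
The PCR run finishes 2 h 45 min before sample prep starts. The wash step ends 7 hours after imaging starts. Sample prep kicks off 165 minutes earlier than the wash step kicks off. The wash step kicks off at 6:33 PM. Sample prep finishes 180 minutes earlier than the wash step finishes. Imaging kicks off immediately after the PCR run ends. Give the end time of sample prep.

Sample prep starts at 6:33 PM − 165 min = 3:48 PM.
The PCR run ends at 3:48 PM − 165 min = 1:03 PM.
So imaging starts at 1:03 PM.
The wash step ends at 1:03 PM + 420 min = 8:03 PM.
Sample prep ends at 8:03 PM − 180 min = 5:03 PM.

5:03 PM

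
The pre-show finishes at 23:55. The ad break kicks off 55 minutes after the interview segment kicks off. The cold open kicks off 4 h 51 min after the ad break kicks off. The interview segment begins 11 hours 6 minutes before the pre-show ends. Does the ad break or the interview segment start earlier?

The interview segment starts at 23:55 − 666 min = 12:49.
The ad break starts at 12:49 + 55 min = 13:44.
The ad break starts at 13:44 and the interview segment starts at 12:49, so the interview segment is first.

the interview segment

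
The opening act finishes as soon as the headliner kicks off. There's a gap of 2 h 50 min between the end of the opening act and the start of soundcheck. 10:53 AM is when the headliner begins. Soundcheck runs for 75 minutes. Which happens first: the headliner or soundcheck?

the headliner

The opening act ends at 10:53 AM.
Soundcheck starts at 10:53 AM + 170 min = 1:43 PM.
The headliner starts at 10:53 AM and soundcheck starts at 1:43 PM, so the headliner is first.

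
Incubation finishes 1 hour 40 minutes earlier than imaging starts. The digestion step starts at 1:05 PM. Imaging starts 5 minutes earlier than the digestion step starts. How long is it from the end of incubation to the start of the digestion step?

Imaging starts at 1:05 PM − 5 min = 1:00 PM.
Incubation ends at 1:00 PM − 100 min = 11:20 AM.
From 11:20 AM to 1:05 PM is 105 minutes.

105 minutes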